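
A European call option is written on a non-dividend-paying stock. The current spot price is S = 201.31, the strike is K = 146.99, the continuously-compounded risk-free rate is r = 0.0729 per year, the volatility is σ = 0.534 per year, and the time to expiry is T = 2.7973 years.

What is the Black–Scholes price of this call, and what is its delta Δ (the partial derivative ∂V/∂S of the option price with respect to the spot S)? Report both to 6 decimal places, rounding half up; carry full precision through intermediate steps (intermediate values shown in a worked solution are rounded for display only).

σ√T = 0.534·√2.7973 = 0.893122
d₁ = (ln(S/K) + (r+σ²/2)T) / (σ√T) = (ln(201.31/146.99) + (0.0729+0.534²/2)·2.7973) / 0.893122 = (0.314481 + 0.602757) / 0.893122 = 1.027002
d₂ = d₁ − σ√T = 1.027002 − 0.893122 = 0.133880
e^{−rT} = e^{−0.0729·2.7973} = 0.815525
N(d₁) = 0.847790,  N(d₂) = 0.553251
Call price V = S·N(d₁) − K·e^{−rT}·N(d₂) = 170.668653 − 66.320456 = 104.348197
Δ = N(d₁) = 0.847790

price = 104.348197
Δ = 0.847790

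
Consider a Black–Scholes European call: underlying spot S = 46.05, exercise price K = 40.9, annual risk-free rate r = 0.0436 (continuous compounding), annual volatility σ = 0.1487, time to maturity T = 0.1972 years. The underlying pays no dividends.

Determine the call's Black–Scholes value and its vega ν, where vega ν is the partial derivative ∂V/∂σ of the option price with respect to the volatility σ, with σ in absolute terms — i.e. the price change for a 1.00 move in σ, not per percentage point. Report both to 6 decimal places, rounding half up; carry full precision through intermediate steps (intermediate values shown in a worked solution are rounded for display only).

price = 5.529592
ν = 1.196859

σ√T = 0.1487·√0.1972 = 0.066034
d₁ = (ln(S/K) + (r+σ²/2)T) / (σ√T) = (ln(46.05/40.9) + (0.0436+0.1487²/2)·0.1972) / 0.066034 = (0.118598 + 0.010778) / 0.066034 = 1.959245
d₂ = d₁ − σ√T = 1.959245 − 0.066034 = 1.893211
e^{−rT} = e^{−0.0436·0.1972} = 0.991439
N(d₁) = 0.974958,  N(d₂) = 0.970835
Call price V = S·N(d₁) − K·e^{−rT}·N(d₂) = 44.896813 − 39.367221 = 5.529592
φ(d₁) = (1/√(2π))·e^{−d₁²/2} = 0.058527
ν = S·φ(d₁)·√T = 1.196859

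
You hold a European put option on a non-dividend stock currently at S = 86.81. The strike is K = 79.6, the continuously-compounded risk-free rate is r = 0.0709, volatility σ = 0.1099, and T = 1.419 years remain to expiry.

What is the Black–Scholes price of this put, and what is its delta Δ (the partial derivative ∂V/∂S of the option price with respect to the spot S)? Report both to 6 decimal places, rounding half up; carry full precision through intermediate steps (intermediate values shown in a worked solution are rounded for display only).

σ√T = 0.1099·√1.419 = 0.130915
d₁ = (ln(S/K) + (r+σ²/2)T) / (σ√T) = (ln(86.81/79.6) + (0.0709+0.1099²/2)·1.419) / 0.130915 = (0.086708 + 0.109176) / 0.130915 = 1.496272
d₂ = d₁ − σ√T = 1.496272 − 0.130915 = 1.365357
e^{−rT} = e^{−0.0709·1.419} = 0.904288
N(−d₁) = 0.067291,  N(−d₂) = 0.086070
Put price V = K·e^{−rT}·N(−d₂) − S·N(−d₁) = 6.195467 − 5.841569 = 0.353898
Δ = −N(−d₁) = -0.067291

price = 0.353898
Δ = -0.067291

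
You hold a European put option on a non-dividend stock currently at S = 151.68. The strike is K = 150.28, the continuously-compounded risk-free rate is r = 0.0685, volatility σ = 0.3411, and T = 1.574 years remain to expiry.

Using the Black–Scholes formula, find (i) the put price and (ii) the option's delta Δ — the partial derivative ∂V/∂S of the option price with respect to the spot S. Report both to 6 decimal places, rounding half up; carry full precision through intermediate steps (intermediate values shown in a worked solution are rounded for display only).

σ√T = 0.3411·√1.574 = 0.427941
d₁ = (ln(S/K) + (r+σ²/2)T) / (σ√T) = (ln(151.68/150.28) + (0.0685+0.3411²/2)·1.574) / 0.427941 = (0.009273 + 0.199386) / 0.427941 = 0.487587
d₂ = d₁ − σ√T = 0.487587 − 0.427941 = 0.059646
e^{−rT} = e^{−0.0685·1.574} = 0.897790
N(−d₁) = 0.312921,  N(−d₂) = 0.476219
Put price V = K·e^{−rT}·N(−d₂) − S·N(−d₁) = 64.251387 − 47.463877 = 16.787510
Δ = −N(−d₁) = -0.312921

price = 16.787510
Δ = -0.312921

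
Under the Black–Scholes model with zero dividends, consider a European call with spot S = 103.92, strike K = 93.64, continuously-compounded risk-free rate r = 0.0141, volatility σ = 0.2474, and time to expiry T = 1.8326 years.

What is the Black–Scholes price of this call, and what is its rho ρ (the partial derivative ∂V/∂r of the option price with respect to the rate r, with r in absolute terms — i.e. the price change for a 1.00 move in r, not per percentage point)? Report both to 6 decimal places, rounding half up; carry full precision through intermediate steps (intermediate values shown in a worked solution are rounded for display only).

σ√T = 0.2474·√1.8326 = 0.334914
d₁ = (ln(S/K) + (r+σ²/2)T) / (σ√T) = (ln(103.92/93.64) + (0.0141+0.2474²/2)·1.8326) / 0.334914 = (0.104164 + 0.081923) / 0.334914 = 0.555626
d₂ = d₁ − σ√T = 0.555626 − 0.334914 = 0.220712
e^{−rT} = e^{−0.0141·1.8326} = 0.974491
N(d₁) = 0.710767,  N(d₂) = 0.587342
Call price V = S·N(d₁) − K·e^{−rT}·N(d₂) = 73.862890 − 53.595736 = 20.267155
ρ = K·T·e^{−rT}·N(d₂) = 98.219545

price = 20.267155
ρ = 98.219545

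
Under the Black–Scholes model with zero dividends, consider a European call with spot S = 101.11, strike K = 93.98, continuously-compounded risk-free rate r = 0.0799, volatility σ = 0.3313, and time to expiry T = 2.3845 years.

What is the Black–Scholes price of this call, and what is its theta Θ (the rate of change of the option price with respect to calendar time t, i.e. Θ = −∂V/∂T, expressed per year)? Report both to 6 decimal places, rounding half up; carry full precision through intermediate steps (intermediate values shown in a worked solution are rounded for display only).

price = 32.041928
Θ = -6.952876

σ√T = 0.3313·√2.3845 = 0.511588
d₁ = (ln(S/K) + (r+σ²/2)T) / (σ√T) = (ln(101.11/93.98) + (0.0799+0.3313²/2)·2.3845) / 0.511588 = (0.073127 + 0.321383) / 0.511588 = 0.771147
d₂ = d₁ − σ√T = 0.771147 − 0.511588 = 0.259560
e^{−rT} = e^{−0.0799·2.3845} = 0.826528
N(d₁) = 0.779690,  N(d₂) = 0.602398
Call price V = S·N(d₁) − K·e^{−rT}·N(d₂) = 78.834481 − 46.792553 = 32.041928
φ(d₁) = (1/√(2π))·e^{−d₁²/2} = 0.296333
Θ = −S·φ(d₁)·σ/(2√T) − r·K·e^{−rT}·N(d₂) = −3.214151 − 3.738725 = -6.952876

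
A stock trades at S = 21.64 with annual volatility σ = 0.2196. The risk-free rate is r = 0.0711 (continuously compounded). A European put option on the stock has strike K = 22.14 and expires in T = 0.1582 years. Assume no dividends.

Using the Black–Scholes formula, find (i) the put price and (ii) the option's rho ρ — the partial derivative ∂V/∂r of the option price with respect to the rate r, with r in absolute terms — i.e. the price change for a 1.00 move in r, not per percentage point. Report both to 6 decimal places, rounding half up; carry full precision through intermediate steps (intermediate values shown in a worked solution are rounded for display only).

price = 0.891059
ρ = -1.974179

σ√T = 0.2196·√0.1582 = 0.087345
d₁ = (ln(S/K) + (r+σ²/2)T) / (σ√T) = (ln(21.64/22.14) + (0.0711+0.2196²/2)·0.1582) / 0.087345 = (-0.022842 + 0.015063) / 0.087345 = -0.089072
d₂ = d₁ − σ√T = -0.089072 − 0.087345 = -0.176416
e^{−rT} = e^{−0.0711·0.1582} = 0.988815
N(−d₁) = 0.535488,  N(−d₂) = 0.570017
Put price V = K·e^{−rT}·N(−d₂) − S·N(−d₁) = 12.479009 − 11.587950 = 0.891059
ρ = −K·T·e^{−rT}·N(−d₂) = -1.974179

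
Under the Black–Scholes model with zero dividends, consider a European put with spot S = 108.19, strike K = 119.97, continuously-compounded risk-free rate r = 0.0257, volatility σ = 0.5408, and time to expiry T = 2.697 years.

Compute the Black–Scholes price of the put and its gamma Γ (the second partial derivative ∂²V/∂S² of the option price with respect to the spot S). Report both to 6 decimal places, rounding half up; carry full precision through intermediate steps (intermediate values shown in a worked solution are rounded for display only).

price = 39.651207
Γ = 0.003824

σ√T = 0.5408·√2.697 = 0.888131
d₁ = (ln(S/K) + (r+σ²/2)T) / (σ√T) = (ln(108.19/119.97) + (0.0257+0.5408²/2)·2.697) / 0.888131 = (-0.103353 + 0.463701) / 0.888131 = 0.405738
d₂ = d₁ − σ√T = 0.405738 − 0.888131 = -0.482393
e^{−rT} = e^{−0.0257·2.697} = 0.933035
N(−d₁) = 0.342468,  N(−d₂) = 0.685237
Put price V = K·e^{−rT}·N(−d₂) − S·N(−d₁) = 76.702768 − 37.051561 = 39.651207
φ(d₁) = (1/√(2π))·e^{−d₁²/2} = 0.367420
Γ = φ(d₁) / (S·σ·√T) = 0.003824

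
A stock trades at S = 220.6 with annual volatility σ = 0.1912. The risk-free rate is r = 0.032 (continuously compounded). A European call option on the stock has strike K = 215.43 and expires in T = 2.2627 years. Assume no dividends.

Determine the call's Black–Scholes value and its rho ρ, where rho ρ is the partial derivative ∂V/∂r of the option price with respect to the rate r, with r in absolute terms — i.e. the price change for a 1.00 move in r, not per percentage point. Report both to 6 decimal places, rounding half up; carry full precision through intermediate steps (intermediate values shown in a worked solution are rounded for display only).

price = 35.498589
ρ = 260.937234

σ√T = 0.1912·√2.2627 = 0.287608
d₁ = (ln(S/K) + (r+σ²/2)T) / (σ√T) = (ln(220.6/215.43) + (0.032+0.1912²/2)·2.2627) / 0.287608 = (0.023715 + 0.113766) / 0.287608 = 0.478014
d₂ = d₁ − σ√T = 0.478014 − 0.287608 = 0.190406
e^{−rT} = e^{−0.032·2.2627} = 0.930153
N(d₁) = 0.683680,  N(d₂) = 0.575504
Call price V = S·N(d₁) − K·e^{−rT}·N(d₂) = 150.819769 − 115.321180 = 35.498589
ρ = K·T·e^{−rT}·N(d₂) = 260.937234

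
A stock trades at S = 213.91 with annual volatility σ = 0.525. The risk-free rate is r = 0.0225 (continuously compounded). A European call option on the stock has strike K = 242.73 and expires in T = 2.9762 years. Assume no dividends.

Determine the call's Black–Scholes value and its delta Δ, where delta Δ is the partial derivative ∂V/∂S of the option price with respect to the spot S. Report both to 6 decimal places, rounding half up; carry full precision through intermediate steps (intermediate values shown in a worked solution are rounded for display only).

price = 70.622518
Δ = 0.650711

σ√T = 0.525·√2.9762 = 0.905712
d₁ = (ln(S/K) + (r+σ²/2)T) / (σ√T) = (ln(213.91/242.73) + (0.0225+0.525²/2)·2.9762) / 0.905712 = (-0.126394 + 0.477122) / 0.905712 = 0.387240
d₂ = d₁ − σ√T = 0.387240 − 0.905712 = -0.518473
e^{−rT} = e^{−0.0225·2.9762} = 0.935228
N(d₁) = 0.650711,  N(d₂) = 0.302064
Call price V = S·N(d₁) − K·e^{−rT}·N(d₂) = 139.193498 − 68.570980 = 70.622518
Δ = N(d₁) = 0.650711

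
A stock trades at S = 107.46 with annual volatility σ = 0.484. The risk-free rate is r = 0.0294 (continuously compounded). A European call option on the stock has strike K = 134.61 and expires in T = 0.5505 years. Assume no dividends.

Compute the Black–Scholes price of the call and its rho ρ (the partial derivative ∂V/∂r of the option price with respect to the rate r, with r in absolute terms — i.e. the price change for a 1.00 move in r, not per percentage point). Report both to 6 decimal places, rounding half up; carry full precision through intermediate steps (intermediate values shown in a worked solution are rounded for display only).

price = 7.373882
ρ = 16.266804

σ√T = 0.484·√0.5505 = 0.359107
d₁ = (ln(S/K) + (r+σ²/2)T) / (σ√T) = (ln(107.46/134.61) + (0.0294+0.484²/2)·0.5505) / 0.359107 = (-0.225263 + 0.080664) / 0.359107 = -0.402664
d₂ = d₁ − σ√T = -0.402664 − 0.359107 = -0.761771
e^{−rT} = e^{−0.0294·0.5505} = 0.983946
N(d₁) = 0.343598,  N(d₂) = 0.223098
Call price V = S·N(d₁) − K·e^{−rT}·N(d₂) = 36.923027 − 29.549145 = 7.373882
ρ = K·T·e^{−rT}·N(d₂) = 16.266804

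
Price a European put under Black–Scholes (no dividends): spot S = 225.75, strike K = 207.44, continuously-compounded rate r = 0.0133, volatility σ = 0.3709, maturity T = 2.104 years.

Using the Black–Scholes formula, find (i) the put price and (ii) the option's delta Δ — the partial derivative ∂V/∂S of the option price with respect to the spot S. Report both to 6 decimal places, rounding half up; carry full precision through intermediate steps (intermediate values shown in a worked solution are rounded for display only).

σ√T = 0.3709·√2.104 = 0.537997
d₁ = (ln(S/K) + (r+σ²/2)T) / (σ√T) = (ln(225.75/207.44) + (0.0133+0.3709²/2)·2.104) / 0.537997 = (0.084586 + 0.172703) / 0.537997 = 0.478236
d₂ = d₁ − σ√T = 0.478236 − 0.537997 = -0.059761
e^{−rT} = e^{−0.0133·2.104} = 0.972405
N(−d₁) = 0.316241,  N(−d₂) = 0.523827
Put price V = K·e^{−rT}·N(−d₂) − S·N(−d₁) = 105.664066 − 71.391419 = 34.272647
Δ = −N(−d₁) = -0.316241

price = 34.272647
Δ = -0.316241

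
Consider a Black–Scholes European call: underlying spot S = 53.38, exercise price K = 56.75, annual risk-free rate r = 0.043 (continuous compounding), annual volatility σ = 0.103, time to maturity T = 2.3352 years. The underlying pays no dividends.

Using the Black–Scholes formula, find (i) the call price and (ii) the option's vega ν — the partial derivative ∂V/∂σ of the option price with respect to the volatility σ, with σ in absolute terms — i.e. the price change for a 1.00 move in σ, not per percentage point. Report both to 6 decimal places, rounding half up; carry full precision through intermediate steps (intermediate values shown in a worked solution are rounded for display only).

price = 4.410994
ν = 30.841122

σ√T = 0.103·√2.3352 = 0.157398
d₁ = (ln(S/K) + (r+σ²/2)T) / (σ√T) = (ln(53.38/56.75) + (0.043+0.103²/2)·2.3352) / 0.157398 = (-0.061220 + 0.112801) / 0.157398 = 0.327712
d₂ = d₁ − σ√T = 0.327712 − 0.157398 = 0.170314
e^{−rT} = e^{−0.043·2.3352} = 0.904463
N(d₁) = 0.628435,  N(d₂) = 0.567618
Call price V = S·N(d₁) − K·e^{−rT}·N(d₂) = 33.545867 − 29.134873 = 4.410994
φ(d₁) = (1/√(2π))·e^{−d₁²/2} = 0.378085
ν = S·φ(d₁)·√T = 30.841122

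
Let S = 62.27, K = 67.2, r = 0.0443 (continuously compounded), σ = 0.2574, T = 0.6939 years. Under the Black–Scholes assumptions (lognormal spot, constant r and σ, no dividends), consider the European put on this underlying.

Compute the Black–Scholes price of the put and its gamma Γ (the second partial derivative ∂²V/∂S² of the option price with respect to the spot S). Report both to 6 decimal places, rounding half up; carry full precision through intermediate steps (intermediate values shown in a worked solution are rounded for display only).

σ√T = 0.2574·√0.6939 = 0.214416
d₁ = (ln(S/K) + (r+σ²/2)T) / (σ√T) = (ln(62.27/67.2) + (0.0443+0.2574²/2)·0.6939) / 0.214416 = (-0.076193 + 0.053727) / 0.214416 = -0.104781
d₂ = d₁ − σ√T = -0.104781 − 0.214416 = -0.319196
e^{−rT} = e^{−0.0443·0.6939} = 0.969728
N(−d₁) = 0.541725,  N(−d₂) = 0.625211
Put price V = K·e^{−rT}·N(−d₂) − S·N(−d₁) = 40.742337 − 33.733218 = 7.009119
φ(d₁) = (1/√(2π))·e^{−d₁²/2} = 0.396758
Γ = φ(d₁) / (S·σ·√T) = 0.029716

price = 7.009119
Γ = 0.029716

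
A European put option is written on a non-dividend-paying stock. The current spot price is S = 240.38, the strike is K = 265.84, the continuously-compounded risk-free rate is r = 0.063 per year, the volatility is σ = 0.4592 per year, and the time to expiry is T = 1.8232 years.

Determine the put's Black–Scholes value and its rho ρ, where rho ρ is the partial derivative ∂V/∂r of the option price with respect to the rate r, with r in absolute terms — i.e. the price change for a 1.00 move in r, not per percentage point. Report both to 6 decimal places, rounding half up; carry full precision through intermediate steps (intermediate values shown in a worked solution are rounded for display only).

price = 56.430744
ρ = -264.867553

σ√T = 0.4592·√1.8232 = 0.620039
d₁ = (ln(S/K) + (r+σ²/2)T) / (σ√T) = (ln(240.38/265.84) + (0.063+0.4592²/2)·1.8232) / 0.620039 = (-0.100674 + 0.307086) / 0.620039 = 0.332902
d₂ = d₁ − σ√T = 0.332902 − 0.620039 = -0.287137
e^{−rT} = e^{−0.063·1.8232} = 0.891490
N(−d₁) = 0.369604,  N(−d₂) = 0.612996
Put price V = K·e^{−rT}·N(−d₂) − S·N(−d₁) = 145.276192 − 88.845448 = 56.430744
ρ = −K·T·e^{−rT}·N(−d₂) = -264.867553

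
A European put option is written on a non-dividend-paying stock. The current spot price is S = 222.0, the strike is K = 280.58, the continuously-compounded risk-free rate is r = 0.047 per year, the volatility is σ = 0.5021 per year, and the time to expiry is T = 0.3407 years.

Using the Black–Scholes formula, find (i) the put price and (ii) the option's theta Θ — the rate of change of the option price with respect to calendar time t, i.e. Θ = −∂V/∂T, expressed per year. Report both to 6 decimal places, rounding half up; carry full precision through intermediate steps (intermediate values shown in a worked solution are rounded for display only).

σ√T = 0.5021·√0.3407 = 0.293073
d₁ = (ln(S/K) + (r+σ²/2)T) / (σ√T) = (ln(222.0/280.58) + (0.047+0.5021²/2)·0.3407) / 0.293073 = (-0.234182 + 0.058959) / 0.293073 = -0.597880
d₂ = d₁ − σ√T = -0.597880 − 0.293073 = -0.890953
e^{−rT} = e^{−0.047·0.3407} = 0.984115
N(−d₁) = 0.725040,  N(−d₂) = 0.813523
Put price V = K·e^{−rT}·N(−d₂) − S·N(−d₁) = 224.632271 − 160.958865 = 63.673406
φ(d₁) = (1/√(2π))·e^{−d₁²/2} = 0.333648
Θ = −S·φ(d₁)·σ/(2√T) + r·K·e^{−rT}·N(−d₂) = −31.857793 + 10.557717 = -21.300077

price = 63.673406
Θ = -21.300077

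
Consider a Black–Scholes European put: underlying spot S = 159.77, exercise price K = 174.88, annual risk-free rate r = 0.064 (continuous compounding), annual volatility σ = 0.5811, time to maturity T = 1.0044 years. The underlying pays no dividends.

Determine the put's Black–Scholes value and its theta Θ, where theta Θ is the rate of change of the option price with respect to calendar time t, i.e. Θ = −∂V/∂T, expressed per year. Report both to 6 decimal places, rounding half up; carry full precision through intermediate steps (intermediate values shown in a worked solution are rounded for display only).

price = 39.233005
Θ = -11.297746

σ√T = 0.5811·√1.0044 = 0.582377
d₁ = (ln(S/K) + (r+σ²/2)T) / (σ√T) = (ln(159.77/174.88) + (0.064+0.5811²/2)·1.0044) / 0.582377 = (-0.090365 + 0.233863) / 0.582377 = 0.246401
d₂ = d₁ − σ√T = 0.246401 − 0.582377 = -0.335976
e^{−rT} = e^{−0.064·1.0044} = 0.937741
N(−d₁) = 0.402686,  N(−d₂) = 0.631555
Put price V = K·e^{−rT}·N(−d₂) − S·N(−d₁) = 103.570126 − 64.337121 = 39.233005
φ(d₁) = (1/√(2π))·e^{−d₁²/2} = 0.387014
Θ = −S·φ(d₁)·σ/(2√T) + r·K·e^{−rT}·N(−d₂) = −17.926234 + 6.628488 = -11.297746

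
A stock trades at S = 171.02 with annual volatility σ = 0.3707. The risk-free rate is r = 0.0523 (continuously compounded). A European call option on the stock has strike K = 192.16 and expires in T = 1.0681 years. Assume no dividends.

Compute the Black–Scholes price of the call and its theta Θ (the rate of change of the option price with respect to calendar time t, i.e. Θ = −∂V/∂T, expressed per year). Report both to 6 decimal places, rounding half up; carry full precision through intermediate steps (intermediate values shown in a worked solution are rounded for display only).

σ√T = 0.3707·√1.0681 = 0.383114
d₁ = (ln(S/K) + (r+σ²/2)T) / (σ√T) = (ln(171.02/192.16) + (0.0523+0.3707²/2)·1.0681) / 0.383114 = (-0.116548 + 0.129250) / 0.383114 = 0.033155
d₂ = d₁ − σ√T = 0.033155 − 0.383114 = -0.349960
e^{−rT} = e^{−0.0523·1.0681} = 0.945670
N(d₁) = 0.513224,  N(d₂) = 0.363185
Call price V = S·N(d₁) − K·e^{−rT}·N(d₂) = 87.771649 − 65.997872 = 21.773778
φ(d₁) = (1/√(2π))·e^{−d₁²/2} = 0.398723
Θ = −S·φ(d₁)·σ/(2√T) − r·K·e^{−rT}·N(d₂) = −12.229393 − 3.451689 = -15.681082

price = 21.773778
Θ = -15.681082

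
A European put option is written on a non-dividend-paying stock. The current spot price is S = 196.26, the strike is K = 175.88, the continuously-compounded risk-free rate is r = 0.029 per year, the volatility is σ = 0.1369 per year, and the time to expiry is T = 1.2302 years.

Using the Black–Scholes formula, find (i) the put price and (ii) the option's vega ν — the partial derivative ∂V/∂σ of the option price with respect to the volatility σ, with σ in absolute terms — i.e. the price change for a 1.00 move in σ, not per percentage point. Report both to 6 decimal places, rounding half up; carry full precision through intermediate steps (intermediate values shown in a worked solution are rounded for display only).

σ√T = 0.1369·√1.2302 = 0.151842
d₁ = (ln(S/K) + (r+σ²/2)T) / (σ√T) = (ln(196.26/175.88) + (0.029+0.1369²/2)·1.2302) / 0.151842 = (0.109638 + 0.047204) / 0.151842 = 1.032931
d₂ = d₁ − σ√T = 1.032931 − 0.151842 = 0.881089
e^{−rT} = e^{−0.029·1.2302} = 0.964953
N(−d₁) = 0.150818,  N(−d₂) = 0.189135
Put price V = K·e^{−rT}·N(−d₂) − S·N(−d₁) = 32.099174 − 29.599547 = 2.499627
φ(d₁) = (1/√(2π))·e^{−d₁²/2} = 0.234005
ν = S·φ(d₁)·√T = 50.938379

price = 2.499627
ν = 50.938379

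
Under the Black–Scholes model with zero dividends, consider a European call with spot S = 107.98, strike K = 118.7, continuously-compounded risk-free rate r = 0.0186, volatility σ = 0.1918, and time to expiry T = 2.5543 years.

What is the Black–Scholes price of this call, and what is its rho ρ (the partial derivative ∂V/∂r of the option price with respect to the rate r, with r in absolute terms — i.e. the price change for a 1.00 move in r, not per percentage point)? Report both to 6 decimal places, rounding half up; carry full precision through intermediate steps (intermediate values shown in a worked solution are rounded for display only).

price = 11.022441
ρ = 109.694433

σ√T = 0.1918·√2.5543 = 0.306538
d₁ = (ln(S/K) + (r+σ²/2)T) / (σ√T) = (ln(107.98/118.7) + (0.0186+0.1918²/2)·2.5543) / 0.306538 = (-0.094653 + 0.094493) / 0.306538 = -0.000524
d₂ = d₁ − σ√T = -0.000524 − 0.306538 = -0.307062
e^{−rT} = e^{−0.0186·2.5543} = 0.953601
N(d₁) = 0.499791,  N(d₂) = 0.379398
Call price V = S·N(d₁) − K·e^{−rT}·N(d₂) = 53.967449 − 42.945007 = 11.022441
ρ = K·T·e^{−rT}·N(d₂) = 109.694433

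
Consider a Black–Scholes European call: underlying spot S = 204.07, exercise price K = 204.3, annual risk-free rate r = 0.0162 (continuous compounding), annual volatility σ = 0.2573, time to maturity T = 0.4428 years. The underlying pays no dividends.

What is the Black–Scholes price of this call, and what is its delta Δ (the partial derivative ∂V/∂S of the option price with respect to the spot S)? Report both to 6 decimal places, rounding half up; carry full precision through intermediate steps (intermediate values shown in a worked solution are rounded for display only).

σ√T = 0.2573·√0.4428 = 0.171216
d₁ = (ln(S/K) + (r+σ²/2)T) / (σ√T) = (ln(204.07/204.3) + (0.0162+0.2573²/2)·0.4428) / 0.171216 = (-0.001126 + 0.021831) / 0.171216 = 0.120925
d₂ = d₁ − σ√T = 0.120925 − 0.171216 = -0.050290
e^{−rT} = e^{−0.0162·0.4428} = 0.992852
N(d₁) = 0.548125,  N(d₂) = 0.479946
Call price V = S·N(d₁) − K·e^{−rT}·N(d₂) = 111.855862 − 97.352025 = 14.503837
Δ = N(d₁) = 0.548125

price = 14.503837
Δ = 0.548125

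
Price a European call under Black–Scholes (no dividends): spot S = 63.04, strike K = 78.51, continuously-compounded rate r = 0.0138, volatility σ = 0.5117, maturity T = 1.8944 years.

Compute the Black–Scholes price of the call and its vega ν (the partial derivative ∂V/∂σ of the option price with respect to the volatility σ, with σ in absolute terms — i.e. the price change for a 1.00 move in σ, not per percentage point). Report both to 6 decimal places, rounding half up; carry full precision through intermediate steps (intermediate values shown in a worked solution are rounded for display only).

price = 13.168343
ν = 34.510587

σ√T = 0.5117·√1.8944 = 0.704290
d₁ = (ln(S/K) + (r+σ²/2)T) / (σ√T) = (ln(63.04/78.51) + (0.0138+0.5117²/2)·1.8944) / 0.704290 = (-0.219457 + 0.274155) / 0.704290 = 0.077664
d₂ = d₁ − σ√T = 0.077664 − 0.704290 = -0.626625
e^{−rT} = e^{−0.0138·1.8944} = 0.974196
N(d₁) = 0.530952,  N(d₂) = 0.265452
Call price V = S·N(d₁) − K·e^{−rT}·N(d₂) = 33.471239 − 20.302897 = 13.168343
φ(d₁) = (1/√(2π))·e^{−d₁²/2} = 0.397741
ν = S·φ(d₁)·√T = 34.510587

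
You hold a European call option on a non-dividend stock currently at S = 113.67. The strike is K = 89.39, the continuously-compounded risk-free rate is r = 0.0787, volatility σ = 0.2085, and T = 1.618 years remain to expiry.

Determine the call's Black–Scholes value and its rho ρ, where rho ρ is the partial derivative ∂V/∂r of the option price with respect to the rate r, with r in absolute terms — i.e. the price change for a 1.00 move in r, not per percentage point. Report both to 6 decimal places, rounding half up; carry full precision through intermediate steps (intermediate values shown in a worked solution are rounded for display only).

price = 35.910071
ρ = 113.969220

σ√T = 0.2085·√1.618 = 0.265213
d₁ = (ln(S/K) + (r+σ²/2)T) / (σ√T) = (ln(113.67/89.39) + (0.0787+0.2085²/2)·1.618) / 0.265213 = (0.240291 + 0.162506) / 0.265213 = 1.518764
d₂ = d₁ − σ√T = 1.518764 − 0.265213 = 1.253550
e^{−rT} = e^{−0.0787·1.618} = 0.880437
N(d₁) = 0.935589,  N(d₂) = 0.894997
Call price V = S·N(d₁) − K·e^{−rT}·N(d₂) = 106.348402 − 70.438332 = 35.910071
ρ = K·T·e^{−rT}·N(d₂) = 113.969220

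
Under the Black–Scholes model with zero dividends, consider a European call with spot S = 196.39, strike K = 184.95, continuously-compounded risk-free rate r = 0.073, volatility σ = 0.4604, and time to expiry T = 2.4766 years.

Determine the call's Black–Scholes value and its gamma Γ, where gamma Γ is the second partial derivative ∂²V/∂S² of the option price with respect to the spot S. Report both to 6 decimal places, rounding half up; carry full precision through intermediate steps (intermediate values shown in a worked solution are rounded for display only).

price = 73.202063
Γ = 0.002203

σ√T = 0.4604·√2.4766 = 0.724541
d₁ = (ln(S/K) + (r+σ²/2)T) / (σ√T) = (ln(196.39/184.95) + (0.073+0.4604²/2)·2.4766) / 0.724541 = (0.060017 + 0.443272) / 0.724541 = 0.694631
d₂ = d₁ − σ√T = 0.694631 − 0.724541 = -0.029911
e^{−rT} = e^{−0.073·2.4766} = 0.834609
N(d₁) = 0.756357,  N(d₂) = 0.488069
Call price V = S·N(d₁) − K·e^{−rT}·N(d₂) = 148.540891 − 75.338829 = 73.202063
φ(d₁) = (1/√(2π))·e^{−d₁²/2} = 0.313425
Γ = φ(d₁) / (S·σ·√T) = 0.002203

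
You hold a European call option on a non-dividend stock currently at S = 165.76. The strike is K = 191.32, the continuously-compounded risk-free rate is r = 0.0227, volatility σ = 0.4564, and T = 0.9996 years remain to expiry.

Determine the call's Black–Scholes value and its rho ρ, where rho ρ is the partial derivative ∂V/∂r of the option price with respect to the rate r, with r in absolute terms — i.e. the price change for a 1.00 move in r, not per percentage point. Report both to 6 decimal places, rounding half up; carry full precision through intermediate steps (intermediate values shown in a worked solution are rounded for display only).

price = 22.287421
ρ = 58.163174

σ√T = 0.4564·√0.9996 = 0.456309
d₁ = (ln(S/K) + (r+σ²/2)T) / (σ√T) = (ln(165.76/191.32) + (0.0227+0.4564²/2)·0.9996) / 0.456309 = (-0.143406 + 0.126800) / 0.456309 = -0.036394
d₂ = d₁ − σ√T = -0.036394 − 0.456309 = -0.492702
e^{−rT} = e^{−0.0227·0.9996} = 0.977565
N(d₁) = 0.485484,  N(d₂) = 0.311111
Call price V = S·N(d₁) − K·e^{−rT}·N(d₂) = 80.473870 − 58.186449 = 22.287421
ρ = K·T·e^{−rT}·N(d₂) = 58.163174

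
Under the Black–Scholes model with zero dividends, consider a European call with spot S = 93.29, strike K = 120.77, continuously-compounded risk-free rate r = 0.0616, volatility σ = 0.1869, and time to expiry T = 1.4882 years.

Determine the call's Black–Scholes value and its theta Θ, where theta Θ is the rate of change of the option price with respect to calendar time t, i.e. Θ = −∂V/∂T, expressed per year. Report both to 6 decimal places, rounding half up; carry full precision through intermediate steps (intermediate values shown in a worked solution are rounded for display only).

σ√T = 0.1869·√1.4882 = 0.228003
d₁ = (ln(S/K) + (r+σ²/2)T) / (σ√T) = (ln(93.29/120.77) + (0.0616+0.1869²/2)·1.4882) / 0.228003 = (-0.258175 + 0.117666) / 0.228003 = -0.616261
d₂ = d₁ − σ√T = -0.616261 − 0.228003 = -0.844264
e^{−rT} = e^{−0.0616·1.4882} = 0.912403
N(d₁) = 0.268861,  N(d₂) = 0.199261
Call price V = S·N(d₁) − K·e^{−rT}·N(d₂) = 25.082042 − 21.956750 = 3.125292
φ(d₁) = (1/√(2π))·e^{−d₁²/2} = 0.329946
Θ = −S·φ(d₁)·σ/(2√T) − r·K·e^{−rT}·N(d₂) = −2.357904 − 1.352536 = -3.710439

price = 3.125292
Θ = -3.710439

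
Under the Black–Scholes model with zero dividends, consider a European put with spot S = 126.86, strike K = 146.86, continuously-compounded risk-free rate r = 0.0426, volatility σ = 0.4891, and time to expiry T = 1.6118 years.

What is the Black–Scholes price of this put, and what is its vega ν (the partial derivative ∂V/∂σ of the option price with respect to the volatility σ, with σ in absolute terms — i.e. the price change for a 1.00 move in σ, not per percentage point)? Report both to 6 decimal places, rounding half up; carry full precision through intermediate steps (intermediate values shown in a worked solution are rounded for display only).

σ√T = 0.4891·√1.6118 = 0.620945
d₁ = (ln(S/K) + (r+σ²/2)T) / (σ√T) = (ln(126.86/146.86) + (0.0426+0.4891²/2)·1.6118) / 0.620945 = (-0.146396 + 0.261449) / 0.620945 = 0.185288
d₂ = d₁ − σ√T = 0.185288 − 0.620945 = -0.435657
e^{−rT} = e^{−0.0426·1.6118} = 0.933642
N(−d₁) = 0.426502,  N(−d₂) = 0.668457
Put price V = K·e^{−rT}·N(−d₂) − S·N(−d₁) = 91.655265 − 54.106006 = 37.549259
φ(d₁) = (1/√(2π))·e^{−d₁²/2} = 0.392153
ν = S·φ(d₁)·√T = 63.159016

price = 37.549259
ν = 63.159016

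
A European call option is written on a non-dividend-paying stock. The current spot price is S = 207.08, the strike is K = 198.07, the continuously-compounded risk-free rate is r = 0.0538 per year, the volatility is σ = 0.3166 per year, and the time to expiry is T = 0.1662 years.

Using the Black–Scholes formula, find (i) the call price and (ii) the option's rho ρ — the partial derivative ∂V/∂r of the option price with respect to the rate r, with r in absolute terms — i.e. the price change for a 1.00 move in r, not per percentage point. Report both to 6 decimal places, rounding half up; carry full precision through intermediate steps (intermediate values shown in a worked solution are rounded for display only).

σ√T = 0.3166·√0.1662 = 0.129070
d₁ = (ln(S/K) + (r+σ²/2)T) / (σ√T) = (ln(207.08/198.07) + (0.0538+0.3166²/2)·0.1662) / 0.129070 = (0.044485 + 0.017271) / 0.129070 = 0.478466
d₂ = d₁ − σ√T = 0.478466 − 0.129070 = 0.349396
e^{−rT} = e^{−0.0538·0.1662} = 0.991098
N(d₁) = 0.683841,  N(d₂) = 0.636604
Call price V = S·N(d₁) − K·e^{−rT}·N(d₂) = 141.609769 − 124.969725 = 16.640044
ρ = K·T·e^{−rT}·N(d₂) = 20.769968

price = 16.640044
ρ = 20.769968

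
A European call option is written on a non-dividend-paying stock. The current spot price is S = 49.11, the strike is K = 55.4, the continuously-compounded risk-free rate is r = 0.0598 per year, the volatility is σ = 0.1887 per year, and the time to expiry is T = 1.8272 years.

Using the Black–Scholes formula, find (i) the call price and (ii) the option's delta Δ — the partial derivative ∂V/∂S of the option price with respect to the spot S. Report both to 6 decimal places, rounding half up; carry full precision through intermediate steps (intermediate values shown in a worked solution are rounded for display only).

price = 4.739124
Δ = 0.533245

σ√T = 0.1887·√1.8272 = 0.255073
d₁ = (ln(S/K) + (r+σ²/2)T) / (σ√T) = (ln(49.11/55.4) + (0.0598+0.1887²/2)·1.8272) / 0.255073 = (-0.120517 + 0.141798) / 0.255073 = 0.083430
d₂ = d₁ − σ√T = 0.083430 − 0.255073 = -0.171643
e^{−rT} = e^{−0.0598·1.8272} = 0.896491
N(d₁) = 0.533245,  N(d₂) = 0.431859
Call price V = S·N(d₁) − K·e^{−rT}·N(d₂) = 26.187676 − 21.448552 = 4.739124
Δ = N(d₁) = 0.533245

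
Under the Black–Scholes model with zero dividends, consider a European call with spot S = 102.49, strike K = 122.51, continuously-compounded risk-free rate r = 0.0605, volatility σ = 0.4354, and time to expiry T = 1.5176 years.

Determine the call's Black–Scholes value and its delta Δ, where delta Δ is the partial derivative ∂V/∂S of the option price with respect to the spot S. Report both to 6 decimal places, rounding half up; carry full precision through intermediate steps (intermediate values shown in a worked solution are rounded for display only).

σ√T = 0.4354·√1.5176 = 0.536373
d₁ = (ln(S/K) + (r+σ²/2)T) / (σ√T) = (ln(102.49/122.51) + (0.0605+0.4354²/2)·1.5176) / 0.536373 = (-0.178427 + 0.235663) / 0.536373 = 0.106708
d₂ = d₁ − σ√T = 0.106708 − 0.536373 = -0.429665
e^{−rT} = e^{−0.0605·1.5176} = 0.912274
N(d₁) = 0.542490,  N(d₂) = 0.333720
Call price V = S·N(d₁) − K·e^{−rT}·N(d₂) = 55.599781 − 37.297416 = 18.302365
Δ = N(d₁) = 0.542490

price = 18.302365
Δ = 0.542490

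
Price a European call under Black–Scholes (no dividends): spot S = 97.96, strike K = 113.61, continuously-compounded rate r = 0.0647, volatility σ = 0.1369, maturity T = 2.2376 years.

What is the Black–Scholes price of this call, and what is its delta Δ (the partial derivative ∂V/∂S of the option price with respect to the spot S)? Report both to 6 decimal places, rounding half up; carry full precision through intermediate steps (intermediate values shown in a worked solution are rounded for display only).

σ√T = 0.1369·√2.2376 = 0.204783
d₁ = (ln(S/K) + (r+σ²/2)T) / (σ√T) = (ln(97.96/113.61) + (0.0647+0.1369²/2)·2.2376) / 0.204783 = (-0.148212 + 0.165741) / 0.204783 = 0.085596
d₂ = d₁ − σ√T = 0.085596 − 0.204783 = -0.119188
e^{−rT} = e^{−0.0647·2.2376} = 0.865219
N(d₁) = 0.534106,  N(d₂) = 0.452563
Call price V = S·N(d₁) − K·e^{−rT}·N(d₂) = 52.321025 − 44.485847 = 7.835178
Δ = N(d₁) = 0.534106

price = 7.835178
Δ = 0.534106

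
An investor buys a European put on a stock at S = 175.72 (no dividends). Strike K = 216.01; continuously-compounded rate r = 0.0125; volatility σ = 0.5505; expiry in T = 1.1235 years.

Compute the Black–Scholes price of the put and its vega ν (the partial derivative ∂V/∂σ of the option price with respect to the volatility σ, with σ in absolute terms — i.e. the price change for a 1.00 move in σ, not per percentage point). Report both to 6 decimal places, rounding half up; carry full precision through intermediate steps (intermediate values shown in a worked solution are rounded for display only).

σ√T = 0.5505·√1.1235 = 0.583504
d₁ = (ln(S/K) + (r+σ²/2)T) / (σ√T) = (ln(175.72/216.01) + (0.0125+0.5505²/2)·1.1235) / 0.583504 = (-0.206433 + 0.184282) / 0.583504 = -0.037961
d₂ = d₁ − σ√T = -0.037961 − 0.583504 = -0.621465
e^{−rT} = e^{−0.0125·1.1235} = 0.986054
N(−d₁) = 0.515141,  N(−d₂) = 0.732853
Put price V = K·e^{−rT}·N(−d₂) − S·N(−d₁) = 156.096002 − 90.520539 = 65.575463
φ(d₁) = (1/√(2π))·e^{−d₁²/2} = 0.398655
ν = S·φ(d₁)·√T = 74.251439

price = 65.575463
ν = 74.251439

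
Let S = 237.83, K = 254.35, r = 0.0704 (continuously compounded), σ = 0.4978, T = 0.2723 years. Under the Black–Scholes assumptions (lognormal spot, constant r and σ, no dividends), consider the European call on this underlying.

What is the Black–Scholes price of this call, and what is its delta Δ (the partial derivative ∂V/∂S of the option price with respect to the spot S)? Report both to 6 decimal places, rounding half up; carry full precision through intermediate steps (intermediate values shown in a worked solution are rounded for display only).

price = 19.762077
Δ = 0.478131

σ√T = 0.4978·√0.2723 = 0.259764
d₁ = (ln(S/K) + (r+σ²/2)T) / (σ√T) = (ln(237.83/254.35) + (0.0704+0.4978²/2)·0.2723) / 0.259764 = (-0.067155 + 0.052909) / 0.259764 = -0.054844
d₂ = d₁ − σ√T = -0.054844 − 0.259764 = -0.314608
e^{−rT} = e^{−0.0704·0.2723} = 0.981013
N(d₁) = 0.478131,  N(d₂) = 0.376530
Call price V = S·N(d₁) − K·e^{−rT}·N(d₂) = 113.713948 − 93.951870 = 19.762077
Δ = N(d₁) = 0.478131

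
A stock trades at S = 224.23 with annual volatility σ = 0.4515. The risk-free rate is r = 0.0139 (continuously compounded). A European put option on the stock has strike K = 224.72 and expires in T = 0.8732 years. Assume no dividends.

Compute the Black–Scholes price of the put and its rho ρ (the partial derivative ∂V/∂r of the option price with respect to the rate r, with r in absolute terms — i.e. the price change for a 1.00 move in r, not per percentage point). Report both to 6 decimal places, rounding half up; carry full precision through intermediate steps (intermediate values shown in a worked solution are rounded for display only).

σ√T = 0.4515·√0.8732 = 0.421905
d₁ = (ln(S/K) + (r+σ²/2)T) / (σ√T) = (ln(224.23/224.72) + (0.0139+0.4515²/2)·0.8732) / 0.421905 = (-0.002183 + 0.101139) / 0.421905 = 0.234547
d₂ = d₁ − σ√T = 0.234547 − 0.421905 = -0.187358
e^{−rT} = e^{−0.0139·0.8732} = 0.987936
N(−d₁) = 0.407280,  N(−d₂) = 0.574310
Put price V = K·e^{−rT}·N(−d₂) − S·N(−d₁) = 127.501970 − 91.324442 = 36.177528
ρ = −K·T·e^{−rT}·N(−d₂) = -111.334720

price = 36.177528
ρ = -111.334720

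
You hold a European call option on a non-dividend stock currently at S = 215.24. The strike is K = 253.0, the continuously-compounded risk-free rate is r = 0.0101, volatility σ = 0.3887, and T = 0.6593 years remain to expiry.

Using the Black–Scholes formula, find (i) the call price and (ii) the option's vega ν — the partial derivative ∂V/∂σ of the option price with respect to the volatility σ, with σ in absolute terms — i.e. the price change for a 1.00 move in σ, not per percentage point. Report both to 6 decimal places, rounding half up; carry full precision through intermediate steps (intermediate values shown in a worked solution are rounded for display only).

price = 14.630956
ν = 65.957262

σ√T = 0.3887·√0.6593 = 0.315614
d₁ = (ln(S/K) + (r+σ²/2)T) / (σ√T) = (ln(215.24/253.0) + (0.0101+0.3887²/2)·0.6593) / 0.315614 = (-0.161636 + 0.056465) / 0.315614 = -0.333226
d₂ = d₁ − σ√T = -0.333226 − 0.315614 = -0.648840
e^{−rT} = e^{−0.0101·0.6593} = 0.993363
N(d₁) = 0.369482,  N(d₂) = 0.258221
Call price V = S·N(d₁) − K·e^{−rT}·N(d₂) = 79.527255 − 64.896298 = 14.630956
φ(d₁) = (1/√(2π))·e^{−d₁²/2} = 0.377397
ν = S·φ(d₁)·√T = 65.957262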